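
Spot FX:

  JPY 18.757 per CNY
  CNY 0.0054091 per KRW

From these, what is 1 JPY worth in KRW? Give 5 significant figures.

JPY/KRW = 9.8562

1 JPY ÷ 18.757 = 0.0533134 CNY
0.0533134 CNY ÷ 0.0054091 = 9.85625 KRW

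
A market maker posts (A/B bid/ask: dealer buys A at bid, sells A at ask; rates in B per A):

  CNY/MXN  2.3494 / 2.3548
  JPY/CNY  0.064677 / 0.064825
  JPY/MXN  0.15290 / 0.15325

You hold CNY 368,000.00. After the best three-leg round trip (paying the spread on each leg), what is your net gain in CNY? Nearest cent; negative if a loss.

Best loop CNY → JPY → MXN → CNY:
CNY 368,000.00 ÷ 0.064825 (buy JPY at ask) = JPY 5,676,822
JPY 5,676,822 × 0.15290 (sell JPY at bid) = MXN 867,986.12
MXN 867,986.12 ÷ 2.3548 (buy CNY at ask) = CNY 368,602.90

Net profit: CNY 602.90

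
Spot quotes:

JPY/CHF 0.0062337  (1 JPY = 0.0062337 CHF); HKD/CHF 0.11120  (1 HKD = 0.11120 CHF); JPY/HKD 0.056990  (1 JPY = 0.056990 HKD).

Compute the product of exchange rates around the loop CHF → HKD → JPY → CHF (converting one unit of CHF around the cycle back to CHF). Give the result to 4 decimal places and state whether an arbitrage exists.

0.9837 (arbitrage exists)

Around CHF → HKD → JPY → CHF: 1 ÷ 0.11120 ÷ 0.056990 × 0.0062337 = 0.983654
Product < 1; profitable direction is CHF → JPY → HKD → CHF.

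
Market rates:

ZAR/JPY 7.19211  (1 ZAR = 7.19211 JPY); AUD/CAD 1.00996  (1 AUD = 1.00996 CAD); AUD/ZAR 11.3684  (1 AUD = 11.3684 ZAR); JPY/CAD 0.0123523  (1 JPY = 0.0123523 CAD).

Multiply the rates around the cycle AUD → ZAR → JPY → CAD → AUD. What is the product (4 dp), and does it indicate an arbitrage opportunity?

Around AUD → ZAR → JPY → CAD → AUD: 1 × 11.3684 × 7.19211 × 0.0123523 ÷ 1.00996 = 0.999998
Product ≈ 1 (deviation 0.000%, within rounding noise).

1.0000 (no arbitrage)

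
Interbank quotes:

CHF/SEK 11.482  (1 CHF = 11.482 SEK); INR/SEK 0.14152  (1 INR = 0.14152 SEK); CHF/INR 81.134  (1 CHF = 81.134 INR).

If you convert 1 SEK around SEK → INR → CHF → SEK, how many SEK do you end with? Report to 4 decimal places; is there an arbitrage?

1.0000 (no arbitrage)

Around SEK → INR → CHF → SEK: 1 ÷ 0.14152 ÷ 81.134 × 11.482 = 0.999993
Product ≈ 1 (deviation 0.001%, within rounding noise).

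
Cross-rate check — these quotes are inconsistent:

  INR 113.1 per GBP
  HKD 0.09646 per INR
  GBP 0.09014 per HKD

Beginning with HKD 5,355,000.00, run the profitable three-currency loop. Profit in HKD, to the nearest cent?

Profitable loop is HKD → INR → GBP → HKD:
HKD 5,355,000.00 ÷ 0.09646 = INR 55,515,239.48
INR 55,515,239.48 ÷ 113.1 = GBP 490,850.92
GBP 490,850.92 ÷ 0.09014 = HKD 5,445,428.49
Profit = HKD 5,445,428.49 − HKD 5,355,000.00

Profit: HKD 90,428.49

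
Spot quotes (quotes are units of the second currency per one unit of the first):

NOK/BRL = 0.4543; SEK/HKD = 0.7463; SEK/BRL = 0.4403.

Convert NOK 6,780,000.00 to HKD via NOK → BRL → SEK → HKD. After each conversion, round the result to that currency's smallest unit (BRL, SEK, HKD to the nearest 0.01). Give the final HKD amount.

HKD 5,220,801.57

NOK 6,780,000.00 × 0.4543 = BRL 3,080,154.00
BRL 3,080,154.00 ÷ 0.4403 = SEK 6,995,580.29
SEK 6,995,580.29 × 0.7463 = HKD 5,220,801.57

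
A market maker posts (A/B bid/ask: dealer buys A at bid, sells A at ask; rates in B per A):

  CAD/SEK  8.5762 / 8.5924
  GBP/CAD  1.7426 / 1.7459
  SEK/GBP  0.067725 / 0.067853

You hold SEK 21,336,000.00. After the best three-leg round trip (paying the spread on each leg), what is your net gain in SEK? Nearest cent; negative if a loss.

Net profit: SEK 259,070.51

Best loop SEK → GBP → CAD → SEK:
SEK 21,336,000.00 × 0.067725 (sell SEK at bid) = GBP 1,444,980.60
GBP 1,444,980.60 × 1.7426 (sell GBP at bid) = CAD 2,518,023.19
CAD 2,518,023.19 × 8.5762 (sell CAD at bid) = SEK 21,595,070.51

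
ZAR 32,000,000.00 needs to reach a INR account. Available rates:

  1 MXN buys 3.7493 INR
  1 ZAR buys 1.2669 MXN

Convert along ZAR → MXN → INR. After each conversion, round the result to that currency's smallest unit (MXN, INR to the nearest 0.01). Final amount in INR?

INR 151,999,621.44

ZAR 32,000,000.00 × 1.2669 = MXN 40,540,800.00
MXN 40,540,800.00 × 3.7493 = INR 151,999,621.44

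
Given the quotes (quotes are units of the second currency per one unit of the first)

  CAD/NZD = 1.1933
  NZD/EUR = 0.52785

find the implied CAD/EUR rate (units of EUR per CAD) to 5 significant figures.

1 CAD × 1.1933 = 1.1933 NZD
1.1933 NZD × 0.52785 = 0.629883 EUR

CAD/EUR = 0.62988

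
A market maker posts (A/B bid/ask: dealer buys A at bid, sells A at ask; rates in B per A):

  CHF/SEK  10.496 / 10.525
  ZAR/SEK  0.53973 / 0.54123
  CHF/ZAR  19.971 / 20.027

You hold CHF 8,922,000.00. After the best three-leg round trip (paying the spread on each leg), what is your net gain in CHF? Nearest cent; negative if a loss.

Net profit: CHF 215,270.55

Best loop CHF → ZAR → SEK → CHF:
CHF 8,922,000.00 × 19.971 (sell CHF at bid) = ZAR 178,181,262.00
ZAR 178,181,262.00 × 0.53973 (sell ZAR at bid) = SEK 96,169,772.54
SEK 96,169,772.54 ÷ 10.525 (buy CHF at ask) = CHF 9,137,270.55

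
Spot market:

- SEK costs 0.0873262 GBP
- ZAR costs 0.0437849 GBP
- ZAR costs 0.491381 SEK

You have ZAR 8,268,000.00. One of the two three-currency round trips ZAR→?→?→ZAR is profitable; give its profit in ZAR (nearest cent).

Profit: ZAR 168,492.18

Profitable loop is ZAR → GBP → SEK → ZAR:
ZAR 8,268,000.00 × 0.0437849 = GBP 362,013.55
GBP 362,013.55 ÷ 0.0873262 = SEK 4,145,531.96
SEK 4,145,531.96 ÷ 0.491381 = ZAR 8,436,492.18
Profit = ZAR 8,436,492.18 − ZAR 8,268,000.00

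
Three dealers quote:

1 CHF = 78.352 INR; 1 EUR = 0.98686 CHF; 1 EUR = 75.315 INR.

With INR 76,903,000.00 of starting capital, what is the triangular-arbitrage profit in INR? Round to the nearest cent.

Profitable loop is INR → EUR → CHF → INR:
INR 76,903,000.00 ÷ 75.315 = EUR 1,021,084.78
EUR 1,021,084.78 × 0.98686 = CHF 1,007,667.72
CHF 1,007,667.72 × 78.352 = INR 78,952,781.46
Profit = INR 78,952,781.46 − INR 76,903,000.00

Profit: INR 2,049,781.46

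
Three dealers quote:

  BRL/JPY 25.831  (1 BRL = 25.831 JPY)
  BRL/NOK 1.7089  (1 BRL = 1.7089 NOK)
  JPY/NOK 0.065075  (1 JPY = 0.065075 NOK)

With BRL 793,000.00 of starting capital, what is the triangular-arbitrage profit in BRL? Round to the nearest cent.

Profitable loop is BRL → NOK → JPY → BRL:
BRL 793,000.00 × 1.7089 = NOK 1,355,157.70
NOK 1,355,157.70 ÷ 0.065075 = JPY 20,824,552
JPY 20,824,552 ÷ 25.831 = BRL 806,184.49
Profit = BRL 806,184.49 − BRL 793,000.00

Profit: BRL 13,184.49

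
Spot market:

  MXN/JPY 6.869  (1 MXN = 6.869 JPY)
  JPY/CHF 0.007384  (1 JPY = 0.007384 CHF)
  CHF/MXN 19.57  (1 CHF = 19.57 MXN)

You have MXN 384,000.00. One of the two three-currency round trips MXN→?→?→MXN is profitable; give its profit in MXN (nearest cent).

Profit: MXN 2,861.22

Profitable loop is MXN → CHF → JPY → MXN:
MXN 384,000.00 ÷ 19.57 = CHF 19,621.87
CHF 19,621.87 ÷ 0.007384 = JPY 2,657,350
JPY 2,657,350 ÷ 6.869 = MXN 386,861.22
Profit = MXN 386,861.22 − MXN 384,000.00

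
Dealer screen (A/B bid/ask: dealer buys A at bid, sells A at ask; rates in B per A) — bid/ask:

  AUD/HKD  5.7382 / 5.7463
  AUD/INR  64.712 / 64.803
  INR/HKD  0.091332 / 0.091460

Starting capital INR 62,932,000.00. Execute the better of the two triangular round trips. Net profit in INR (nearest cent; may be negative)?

Net profit: INR 1,795,827.19

Best loop INR → HKD → AUD → INR:
INR 62,932,000.00 × 0.091332 (sell INR at bid) = HKD 5,747,705.42
HKD 5,747,705.42 ÷ 5.7463 (buy AUD at ask) = AUD 1,000,244.58
AUD 1,000,244.58 × 64.712 (sell AUD at bid) = INR 64,727,827.19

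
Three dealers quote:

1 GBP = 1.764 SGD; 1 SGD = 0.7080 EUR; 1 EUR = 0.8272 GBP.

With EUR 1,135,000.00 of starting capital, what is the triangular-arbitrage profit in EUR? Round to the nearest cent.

Profitable loop is EUR → GBP → SGD → EUR:
EUR 1,135,000.00 × 0.8272 = GBP 938,872.00
GBP 938,872.00 × 1.764 = SGD 1,656,170.21
SGD 1,656,170.21 × 0.7080 = EUR 1,172,568.51
Profit = EUR 1,172,568.51 − EUR 1,135,000.00

Profit: EUR 37,568.51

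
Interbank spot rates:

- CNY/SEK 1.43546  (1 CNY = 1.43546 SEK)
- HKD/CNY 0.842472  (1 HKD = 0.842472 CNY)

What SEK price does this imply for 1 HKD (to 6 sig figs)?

1 HKD × 0.842472 = 0.842472 CNY
0.842472 CNY × 1.43546 = 1.20933 SEK

HKD/SEK = 1.20933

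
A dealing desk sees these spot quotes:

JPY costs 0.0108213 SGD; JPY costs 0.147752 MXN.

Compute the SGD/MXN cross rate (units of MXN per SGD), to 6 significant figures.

1 SGD ÷ 0.0108213 = 92.4103 JPY
92.4103 JPY × 0.147752 = 13.6538 MXN

SGD/MXN = 13.6538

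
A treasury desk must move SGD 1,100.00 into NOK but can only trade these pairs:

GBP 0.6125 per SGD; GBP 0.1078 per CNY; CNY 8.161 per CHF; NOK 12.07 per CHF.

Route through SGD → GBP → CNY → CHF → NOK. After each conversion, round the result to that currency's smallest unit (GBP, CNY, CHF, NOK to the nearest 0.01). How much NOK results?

NOK 9,243.69

SGD 1,100.00 × 0.6125 = GBP 673.75
GBP 673.75 ÷ 0.1078 = CNY 6,250.00
CNY 6,250.00 ÷ 8.161 = CHF 765.84
CHF 765.84 × 12.07 = NOK 9,243.69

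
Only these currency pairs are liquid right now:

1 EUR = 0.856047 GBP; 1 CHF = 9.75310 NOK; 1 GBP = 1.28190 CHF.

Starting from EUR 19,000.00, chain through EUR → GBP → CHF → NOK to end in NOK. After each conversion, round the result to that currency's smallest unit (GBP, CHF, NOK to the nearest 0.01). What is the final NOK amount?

NOK 203,351.74

EUR 19,000.00 × 0.856047 = GBP 16,264.89
GBP 16,264.89 × 1.28190 = CHF 20,849.96
CHF 20,849.96 × 9.75310 = NOK 203,351.74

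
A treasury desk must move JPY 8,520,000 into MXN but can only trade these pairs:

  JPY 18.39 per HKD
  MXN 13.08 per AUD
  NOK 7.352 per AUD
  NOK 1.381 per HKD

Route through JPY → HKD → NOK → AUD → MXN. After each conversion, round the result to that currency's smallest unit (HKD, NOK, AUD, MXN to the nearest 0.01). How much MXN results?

MXN 1,138,292.23

JPY 8,520,000 ÷ 18.39 = HKD 463,295.27
HKD 463,295.27 × 1.381 = NOK 639,810.77
NOK 639,810.77 ÷ 7.352 = AUD 87,025.40
AUD 87,025.40 × 13.08 = MXN 1,138,292.23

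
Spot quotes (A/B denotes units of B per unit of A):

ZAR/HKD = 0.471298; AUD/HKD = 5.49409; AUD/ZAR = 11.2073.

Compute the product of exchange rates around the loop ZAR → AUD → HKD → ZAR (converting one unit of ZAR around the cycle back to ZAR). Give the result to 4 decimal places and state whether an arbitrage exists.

Around ZAR → AUD → HKD → ZAR: 1 ÷ 11.2073 × 5.49409 ÷ 0.471298 = 1.040158
Product > 1; profitable direction is ZAR → AUD → HKD → ZAR.

1.0402 (arbitrage exists)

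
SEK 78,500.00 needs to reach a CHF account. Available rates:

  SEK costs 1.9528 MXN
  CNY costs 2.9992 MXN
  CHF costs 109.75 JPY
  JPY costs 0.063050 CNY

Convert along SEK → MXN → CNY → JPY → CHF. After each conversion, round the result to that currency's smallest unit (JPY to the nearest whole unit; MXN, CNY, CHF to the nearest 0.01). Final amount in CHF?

SEK 78,500.00 × 1.9528 = MXN 153,294.80
MXN 153,294.80 ÷ 2.9992 = CNY 51,111.90
CNY 51,111.90 ÷ 0.063050 = JPY 810,657
JPY 810,657 ÷ 109.75 = CHF 7,386.40

CHF 7,386.40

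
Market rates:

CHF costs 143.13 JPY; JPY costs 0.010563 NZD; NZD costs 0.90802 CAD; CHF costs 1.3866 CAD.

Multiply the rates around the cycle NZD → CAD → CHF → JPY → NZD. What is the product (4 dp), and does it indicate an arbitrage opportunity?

0.9901 (arbitrage exists)

Around NZD → CAD → CHF → JPY → NZD: 1 × 0.90802 ÷ 1.3866 × 143.13 × 0.010563 = 0.990061
Product < 1; profitable direction is NZD → JPY → CHF → CAD → NZD.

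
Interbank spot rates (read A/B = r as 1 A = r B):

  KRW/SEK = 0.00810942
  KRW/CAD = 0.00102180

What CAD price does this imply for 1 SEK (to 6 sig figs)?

SEK/CAD = 0.126002

1 SEK ÷ 0.00810942 = 123.313 KRW
123.313 KRW × 0.00102180 = 0.126002 CAD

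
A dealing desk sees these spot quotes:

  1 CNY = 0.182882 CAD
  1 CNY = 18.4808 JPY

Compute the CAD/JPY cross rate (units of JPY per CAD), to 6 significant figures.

1 CAD ÷ 0.182882 = 5.46801 CNY
5.46801 CNY × 18.4808 = 101.053 JPY

CAD/JPY = 101.053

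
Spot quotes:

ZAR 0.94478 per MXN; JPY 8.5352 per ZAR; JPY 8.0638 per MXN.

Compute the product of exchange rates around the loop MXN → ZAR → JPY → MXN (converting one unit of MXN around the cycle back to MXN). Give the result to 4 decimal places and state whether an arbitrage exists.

1.0000 (no arbitrage)

Around MXN → ZAR → JPY → MXN: 1 × 0.94478 × 8.5352 ÷ 8.0638 = 1.000011
Product ≈ 1 (deviation 0.001%, within rounding noise).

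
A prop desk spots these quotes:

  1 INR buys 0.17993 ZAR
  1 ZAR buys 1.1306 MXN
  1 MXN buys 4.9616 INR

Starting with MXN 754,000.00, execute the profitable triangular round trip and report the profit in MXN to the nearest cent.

Profit: MXN 7,036.80

Profitable loop is MXN → INR → ZAR → MXN:
MXN 754,000.00 × 4.9616 = INR 3,741,046.40
INR 3,741,046.40 × 0.17993 = ZAR 673,126.48
ZAR 673,126.48 × 1.1306 = MXN 761,036.80
Profit = MXN 761,036.80 − MXN 754,000.00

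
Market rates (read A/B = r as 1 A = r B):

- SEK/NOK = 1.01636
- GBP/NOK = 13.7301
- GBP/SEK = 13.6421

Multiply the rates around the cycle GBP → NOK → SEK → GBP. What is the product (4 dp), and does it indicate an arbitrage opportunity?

Around GBP → NOK → SEK → GBP: 1 × 13.7301 ÷ 1.01636 ÷ 13.6421 = 0.990250
Product < 1; profitable direction is GBP → SEK → NOK → GBP.

0.9903 (arbitrage exists)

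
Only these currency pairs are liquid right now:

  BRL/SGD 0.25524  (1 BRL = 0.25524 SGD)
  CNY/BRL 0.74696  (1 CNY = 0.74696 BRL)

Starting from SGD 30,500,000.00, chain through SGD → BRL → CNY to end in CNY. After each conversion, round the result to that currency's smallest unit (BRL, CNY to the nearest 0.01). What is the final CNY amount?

CNY 159,975,603.65

SGD 30,500,000.00 ÷ 0.25524 = BRL 119,495,376.90
BRL 119,495,376.90 ÷ 0.74696 = CNY 159,975,603.65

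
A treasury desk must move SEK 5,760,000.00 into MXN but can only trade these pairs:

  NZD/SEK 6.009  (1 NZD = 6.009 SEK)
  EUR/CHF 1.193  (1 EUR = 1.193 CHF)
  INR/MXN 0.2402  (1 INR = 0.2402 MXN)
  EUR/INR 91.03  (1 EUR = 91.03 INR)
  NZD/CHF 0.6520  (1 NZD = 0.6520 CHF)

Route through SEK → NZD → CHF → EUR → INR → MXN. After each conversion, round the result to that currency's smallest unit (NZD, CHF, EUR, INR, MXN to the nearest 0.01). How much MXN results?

SEK 5,760,000.00 ÷ 6.009 = NZD 958,562.16
NZD 958,562.16 × 0.6520 = CHF 624,982.53
CHF 624,982.53 ÷ 1.193 = EUR 523,874.71
EUR 523,874.71 × 91.03 = INR 47,688,314.85
INR 47,688,314.85 × 0.2402 = MXN 11,454,733.23

MXN 11,454,733.23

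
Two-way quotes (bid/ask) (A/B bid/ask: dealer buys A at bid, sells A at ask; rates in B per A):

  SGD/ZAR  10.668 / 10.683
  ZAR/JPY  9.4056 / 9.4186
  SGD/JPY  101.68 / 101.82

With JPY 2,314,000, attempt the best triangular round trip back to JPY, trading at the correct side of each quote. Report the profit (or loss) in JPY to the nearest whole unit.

Net profit: JPY 24,403

Best loop JPY → ZAR → SGD → JPY:
JPY 2,314,000 ÷ 9.4186 (buy ZAR at ask) = ZAR 245,684.07
ZAR 245,684.07 ÷ 10.683 (buy SGD at ask) = SGD 22,997.67
SGD 22,997.67 × 101.68 (sell SGD at bid) = JPY 2,338,403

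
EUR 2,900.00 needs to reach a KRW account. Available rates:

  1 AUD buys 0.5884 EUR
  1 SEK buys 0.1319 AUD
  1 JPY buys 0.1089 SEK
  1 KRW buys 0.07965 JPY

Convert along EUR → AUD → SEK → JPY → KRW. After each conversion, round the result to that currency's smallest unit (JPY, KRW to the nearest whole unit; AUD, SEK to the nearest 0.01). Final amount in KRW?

EUR 2,900.00 ÷ 0.5884 = AUD 4,928.62
AUD 4,928.62 ÷ 0.1319 = SEK 37,366.34
SEK 37,366.34 ÷ 0.1089 = JPY 343,125
JPY 343,125 ÷ 0.07965 = KRW 4,307,910

KRW 4,307,910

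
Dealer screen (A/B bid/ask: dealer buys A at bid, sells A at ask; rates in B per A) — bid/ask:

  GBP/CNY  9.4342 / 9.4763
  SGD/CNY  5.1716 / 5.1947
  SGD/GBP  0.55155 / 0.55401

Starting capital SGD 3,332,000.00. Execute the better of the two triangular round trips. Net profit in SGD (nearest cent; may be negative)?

Net profit: SGD 5,601.55

Best loop SGD → GBP → CNY → SGD:
SGD 3,332,000.00 × 0.55155 (sell SGD at bid) = GBP 1,837,764.60
GBP 1,837,764.60 × 9.4342 (sell GBP at bid) = CNY 17,337,838.79
CNY 17,337,838.79 ÷ 5.1947 (buy SGD at ask) = SGD 3,337,601.55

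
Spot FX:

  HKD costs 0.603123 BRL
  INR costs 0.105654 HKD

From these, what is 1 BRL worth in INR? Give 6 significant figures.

BRL/INR = 15.6931

1 BRL ÷ 0.603123 = 1.65804 HKD
1.65804 HKD ÷ 0.105654 = 15.6931 INR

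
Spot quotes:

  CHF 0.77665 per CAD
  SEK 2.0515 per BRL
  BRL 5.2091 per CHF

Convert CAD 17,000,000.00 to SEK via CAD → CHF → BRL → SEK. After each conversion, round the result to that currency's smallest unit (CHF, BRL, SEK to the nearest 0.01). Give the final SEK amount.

SEK 141,093,979.92

CAD 17,000,000.00 × 0.77665 = CHF 13,203,050.00
CHF 13,203,050.00 × 5.2091 = BRL 68,776,007.76
BRL 68,776,007.76 × 2.0515 = SEK 141,093,979.92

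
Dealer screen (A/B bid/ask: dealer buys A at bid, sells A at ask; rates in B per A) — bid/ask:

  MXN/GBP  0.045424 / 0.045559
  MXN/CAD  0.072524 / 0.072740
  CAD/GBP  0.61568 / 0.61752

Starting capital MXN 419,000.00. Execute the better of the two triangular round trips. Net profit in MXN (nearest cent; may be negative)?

Best loop MXN → GBP → CAD → MXN:
MXN 419,000.00 × 0.045424 (sell MXN at bid) = GBP 19,032.66
GBP 19,032.66 ÷ 0.61752 (buy CAD at ask) = CAD 30,821.12
CAD 30,821.12 ÷ 0.072740 (buy MXN at ask) = MXN 423,716.20

Net profit: MXN 4,716.20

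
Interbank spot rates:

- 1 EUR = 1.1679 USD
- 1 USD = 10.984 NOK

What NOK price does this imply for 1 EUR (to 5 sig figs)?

1 EUR × 1.1679 = 1.1679 USD
1.1679 USD × 10.984 = 12.8282 NOK

EUR/NOK = 12.828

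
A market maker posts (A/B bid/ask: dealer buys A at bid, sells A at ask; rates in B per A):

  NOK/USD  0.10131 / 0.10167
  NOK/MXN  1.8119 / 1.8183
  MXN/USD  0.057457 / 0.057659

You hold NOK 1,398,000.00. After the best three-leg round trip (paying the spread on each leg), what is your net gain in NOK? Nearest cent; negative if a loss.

Net profit: NOK 33,500.55

Best loop NOK → MXN → USD → NOK:
NOK 1,398,000.00 × 1.8119 (sell NOK at bid) = MXN 2,533,036.20
MXN 2,533,036.20 × 0.057457 (sell MXN at bid) = USD 145,540.66
USD 145,540.66 ÷ 0.10167 (buy NOK at ask) = NOK 1,431,500.55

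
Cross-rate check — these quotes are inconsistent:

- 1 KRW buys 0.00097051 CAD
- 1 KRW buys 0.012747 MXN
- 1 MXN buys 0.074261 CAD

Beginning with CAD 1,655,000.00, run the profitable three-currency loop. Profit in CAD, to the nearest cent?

Profitable loop is CAD → MXN → KRW → CAD:
CAD 1,655,000.00 ÷ 0.074261 = MXN 22,286,260.62
MXN 22,286,260.62 ÷ 0.012747 = KRW 1,748,353,387
KRW 1,748,353,387 × 0.00097051 = CAD 1,696,794.45
Profit = CAD 1,696,794.45 − CAD 1,655,000.00

Profit: CAD 41,794.45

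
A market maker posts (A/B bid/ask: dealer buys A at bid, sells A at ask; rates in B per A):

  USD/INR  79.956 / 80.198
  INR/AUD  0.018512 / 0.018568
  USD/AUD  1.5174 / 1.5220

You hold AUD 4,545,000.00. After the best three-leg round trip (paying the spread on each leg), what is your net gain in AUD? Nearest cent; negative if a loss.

Best loop AUD → INR → USD → AUD:
AUD 4,545,000.00 ÷ 0.018568 (buy INR at ask) = INR 244,775,958.64
INR 244,775,958.64 ÷ 80.198 (buy USD at ask) = USD 3,052,145.42
USD 3,052,145.42 × 1.5174 (sell USD at bid) = AUD 4,631,325.46

Net profit: AUD 86,325.46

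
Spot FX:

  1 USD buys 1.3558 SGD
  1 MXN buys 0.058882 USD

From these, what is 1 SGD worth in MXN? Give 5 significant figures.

SGD/MXN = 12.526

1 SGD ÷ 1.3558 = 0.737572 USD
0.737572 USD ÷ 0.058882 = 12.5263 MXN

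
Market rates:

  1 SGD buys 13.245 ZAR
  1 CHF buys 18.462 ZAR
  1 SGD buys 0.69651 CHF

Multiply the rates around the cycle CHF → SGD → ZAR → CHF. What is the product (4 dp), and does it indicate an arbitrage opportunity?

Around CHF → SGD → ZAR → CHF: 1 ÷ 0.69651 × 13.245 ÷ 18.462 = 1.030020
Product > 1; profitable direction is CHF → SGD → ZAR → CHF.

1.0300 (arbitrage exists)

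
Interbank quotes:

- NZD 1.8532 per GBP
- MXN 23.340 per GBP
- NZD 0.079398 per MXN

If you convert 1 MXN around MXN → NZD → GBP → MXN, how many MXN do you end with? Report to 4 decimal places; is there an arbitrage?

1.0000 (no arbitrage)

Around MXN → NZD → GBP → MXN: 1 × 0.079398 ÷ 1.8532 × 23.340 = 0.999973
Product ≈ 1 (deviation 0.003%, within rounding noise).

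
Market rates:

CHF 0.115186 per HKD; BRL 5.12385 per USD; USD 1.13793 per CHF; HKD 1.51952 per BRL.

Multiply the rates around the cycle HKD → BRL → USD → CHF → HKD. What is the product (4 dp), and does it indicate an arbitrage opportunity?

Around HKD → BRL → USD → CHF → HKD: 1 ÷ 1.51952 ÷ 5.12385 ÷ 1.13793 ÷ 0.115186 = 0.979900
Product < 1; profitable direction is HKD → CHF → USD → BRL → HKD.

0.9799 (arbitrage exists)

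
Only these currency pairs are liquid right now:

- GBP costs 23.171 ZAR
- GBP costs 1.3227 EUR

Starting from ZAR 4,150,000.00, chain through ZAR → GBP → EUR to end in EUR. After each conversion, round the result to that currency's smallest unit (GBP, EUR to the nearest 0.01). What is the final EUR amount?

ZAR 4,150,000.00 ÷ 23.171 = GBP 179,103.19
GBP 179,103.19 × 1.3227 = EUR 236,899.79

EUR 236,899.79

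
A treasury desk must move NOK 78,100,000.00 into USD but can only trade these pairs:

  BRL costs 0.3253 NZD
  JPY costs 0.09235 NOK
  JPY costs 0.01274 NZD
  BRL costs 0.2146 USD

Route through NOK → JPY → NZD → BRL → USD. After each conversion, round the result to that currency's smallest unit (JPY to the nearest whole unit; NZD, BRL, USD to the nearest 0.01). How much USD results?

USD 7,107,702.09

NOK 78,100,000.00 ÷ 0.09235 = JPY 845,695,723
JPY 845,695,723 × 0.01274 = NZD 10,774,163.51
NZD 10,774,163.51 ÷ 0.3253 = BRL 33,120,699.39
BRL 33,120,699.39 × 0.2146 = USD 7,107,702.09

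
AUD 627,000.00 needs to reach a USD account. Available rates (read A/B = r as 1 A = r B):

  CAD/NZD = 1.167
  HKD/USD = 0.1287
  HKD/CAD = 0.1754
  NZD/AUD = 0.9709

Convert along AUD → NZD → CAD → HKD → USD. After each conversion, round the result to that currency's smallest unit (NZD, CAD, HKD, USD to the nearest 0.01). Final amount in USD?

AUD 627,000.00 ÷ 0.9709 = NZD 645,792.56
NZD 645,792.56 ÷ 1.167 = CAD 553,378.37
CAD 553,378.37 ÷ 0.1754 = HKD 3,154,950.80
HKD 3,154,950.80 × 0.1287 = USD 406,042.17

USD 406,042.17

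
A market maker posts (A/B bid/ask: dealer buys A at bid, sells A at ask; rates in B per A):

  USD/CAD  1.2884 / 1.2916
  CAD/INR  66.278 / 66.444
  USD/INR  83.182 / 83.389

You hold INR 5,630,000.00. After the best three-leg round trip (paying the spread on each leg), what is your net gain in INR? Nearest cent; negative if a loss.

Best loop INR → USD → CAD → INR:
INR 5,630,000.00 ÷ 83.389 (buy USD at ask) = USD 67,514.90
USD 67,514.90 × 1.2884 (sell USD at bid) = CAD 86,986.20
CAD 86,986.20 × 66.278 (sell CAD at bid) = INR 5,765,271.18

Net profit: INR 135,271.18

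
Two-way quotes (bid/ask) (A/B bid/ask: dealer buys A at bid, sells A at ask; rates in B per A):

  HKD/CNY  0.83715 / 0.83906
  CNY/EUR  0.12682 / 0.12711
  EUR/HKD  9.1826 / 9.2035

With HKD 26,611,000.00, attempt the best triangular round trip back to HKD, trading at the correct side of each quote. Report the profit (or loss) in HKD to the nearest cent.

Best loop HKD → EUR → CNY → HKD:
HKD 26,611,000.00 ÷ 9.2035 (buy EUR at ask) = EUR 2,891,400.01
EUR 2,891,400.01 ÷ 0.12711 (buy CNY at ask) = CNY 22,747,226.90
CNY 22,747,226.90 ÷ 0.83906 (buy HKD at ask) = HKD 27,110,369.81

Net profit: HKD 499,369.81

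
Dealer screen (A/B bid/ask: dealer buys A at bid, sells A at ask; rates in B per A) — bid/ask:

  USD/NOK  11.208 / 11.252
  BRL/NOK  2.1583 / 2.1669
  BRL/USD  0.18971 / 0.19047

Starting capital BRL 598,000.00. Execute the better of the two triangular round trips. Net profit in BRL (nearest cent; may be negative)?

Best loop BRL → NOK → USD → BRL:
BRL 598,000.00 × 2.1583 (sell BRL at bid) = NOK 1,290,663.40
NOK 1,290,663.40 ÷ 11.252 (buy USD at ask) = USD 114,705.24
USD 114,705.24 ÷ 0.19047 (buy BRL at ask) = BRL 602,222.10

Net profit: BRL 4,222.10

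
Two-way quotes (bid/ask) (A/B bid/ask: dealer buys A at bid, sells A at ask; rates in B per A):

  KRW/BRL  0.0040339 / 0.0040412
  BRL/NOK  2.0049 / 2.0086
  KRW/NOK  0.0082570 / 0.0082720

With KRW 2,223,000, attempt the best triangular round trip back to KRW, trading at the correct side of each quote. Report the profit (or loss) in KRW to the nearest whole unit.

Net profit: KRW 38,299

Best loop KRW → NOK → BRL → KRW:
KRW 2,223,000 × 0.0082570 (sell KRW at bid) = NOK 18,355.31
NOK 18,355.31 ÷ 2.0086 (buy BRL at ask) = BRL 9,138.36
BRL 9,138.36 ÷ 0.0040412 (buy KRW at ask) = KRW 2,261,299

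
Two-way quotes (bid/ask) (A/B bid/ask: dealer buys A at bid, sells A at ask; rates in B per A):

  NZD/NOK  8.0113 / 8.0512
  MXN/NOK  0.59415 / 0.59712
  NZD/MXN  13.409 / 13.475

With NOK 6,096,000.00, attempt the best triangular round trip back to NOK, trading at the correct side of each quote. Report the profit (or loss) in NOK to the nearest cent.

Net result: NOK -26,435.07 (no profitable arbitrage after spreads)

Best loop NOK → MXN → NZD → NOK:
NOK 6,096,000.00 ÷ 0.59712 (buy MXN at ask) = MXN 10,209,003.22
MXN 10,209,003.22 ÷ 13.475 (buy NZD at ask) = NZD 757,625.47
NZD 757,625.47 × 8.0113 (sell NZD at bid) = NOK 6,069,564.93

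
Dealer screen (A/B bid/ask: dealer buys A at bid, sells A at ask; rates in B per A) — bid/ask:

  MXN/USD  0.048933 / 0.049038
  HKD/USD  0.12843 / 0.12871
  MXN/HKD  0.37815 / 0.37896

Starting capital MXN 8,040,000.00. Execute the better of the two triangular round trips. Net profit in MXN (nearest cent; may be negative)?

Net profit: MXN 25,888.78

Best loop MXN → USD → HKD → MXN:
MXN 8,040,000.00 × 0.048933 (sell MXN at bid) = USD 393,421.32
USD 393,421.32 ÷ 0.12871 (buy HKD at ask) = HKD 3,056,649.21
HKD 3,056,649.21 ÷ 0.37896 (buy MXN at ask) = MXN 8,065,888.78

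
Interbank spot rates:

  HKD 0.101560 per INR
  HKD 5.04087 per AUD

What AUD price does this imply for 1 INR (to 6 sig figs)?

INR/AUD = 0.0201473

1 INR × 0.101560 = 0.10156 HKD
0.10156 HKD ÷ 5.04087 = 0.0201473 AUD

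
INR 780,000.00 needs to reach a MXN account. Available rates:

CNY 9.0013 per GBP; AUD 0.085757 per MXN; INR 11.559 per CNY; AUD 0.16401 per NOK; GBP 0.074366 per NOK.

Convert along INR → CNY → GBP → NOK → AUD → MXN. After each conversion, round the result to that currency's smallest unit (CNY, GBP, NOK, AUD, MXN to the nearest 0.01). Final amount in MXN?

INR 780,000.00 ÷ 11.559 = CNY 67,479.89
CNY 67,479.89 ÷ 9.0013 = GBP 7,496.68
GBP 7,496.68 ÷ 0.074366 = NOK 100,807.90
NOK 100,807.90 × 0.16401 = AUD 16,533.50
AUD 16,533.50 ÷ 0.085757 = MXN 192,794.76

MXN 192,794.76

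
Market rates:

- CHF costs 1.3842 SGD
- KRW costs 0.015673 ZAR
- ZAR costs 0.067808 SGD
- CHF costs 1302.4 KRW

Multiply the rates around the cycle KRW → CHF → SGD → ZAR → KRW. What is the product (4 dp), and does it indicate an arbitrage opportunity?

Around KRW → CHF → SGD → ZAR → KRW: 1 ÷ 1302.4 × 1.3842 ÷ 0.067808 ÷ 0.015673 = 1.000049
Product ≈ 1 (deviation 0.005%, within rounding noise).

1.0000 (no arbitrage)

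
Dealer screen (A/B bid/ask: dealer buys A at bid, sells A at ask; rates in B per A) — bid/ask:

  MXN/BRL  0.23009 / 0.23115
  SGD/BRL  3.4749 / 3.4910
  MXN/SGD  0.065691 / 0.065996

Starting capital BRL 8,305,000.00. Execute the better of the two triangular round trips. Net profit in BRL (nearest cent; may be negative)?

Net result: BRL -10,887.57 (no profitable arbitrage after spreads)

Best loop BRL → SGD → MXN → BRL:
BRL 8,305,000.00 ÷ 3.4910 (buy SGD at ask) = SGD 2,378,974.51
SGD 2,378,974.51 ÷ 0.065996 (buy MXN at ask) = MXN 36,047,252.95
MXN 36,047,252.95 × 0.23009 (sell MXN at bid) = BRL 8,294,112.43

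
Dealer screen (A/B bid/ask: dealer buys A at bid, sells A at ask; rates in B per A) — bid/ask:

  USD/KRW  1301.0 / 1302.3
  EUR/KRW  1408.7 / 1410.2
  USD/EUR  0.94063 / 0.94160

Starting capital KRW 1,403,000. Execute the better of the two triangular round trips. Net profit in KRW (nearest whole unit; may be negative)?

Best loop KRW → USD → EUR → KRW:
KRW 1,403,000 ÷ 1302.3 (buy USD at ask) = USD 1,077.32
USD 1,077.32 × 0.94063 (sell USD at bid) = EUR 1,013.36
EUR 1,013.36 × 1408.7 (sell EUR at bid) = KRW 1,427,526

Net profit: KRW 24,526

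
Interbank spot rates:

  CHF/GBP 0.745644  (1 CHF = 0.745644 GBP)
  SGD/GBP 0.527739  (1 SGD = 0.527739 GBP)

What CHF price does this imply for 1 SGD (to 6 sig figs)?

SGD/CHF = 0.707763

1 SGD × 0.527739 = 0.527739 GBP
0.527739 GBP ÷ 0.745644 = 0.707763 CHF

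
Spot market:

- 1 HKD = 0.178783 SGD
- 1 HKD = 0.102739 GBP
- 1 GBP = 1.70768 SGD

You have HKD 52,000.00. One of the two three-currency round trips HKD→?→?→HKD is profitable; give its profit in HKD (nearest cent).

Profit: HKD 989.25

Profitable loop is HKD → SGD → GBP → HKD:
HKD 52,000.00 × 0.178783 = SGD 9,296.72
SGD 9,296.72 ÷ 1.70768 = GBP 5,444.06
GBP 5,444.06 ÷ 0.102739 = HKD 52,989.25
Profit = HKD 52,989.25 − HKD 52,000.00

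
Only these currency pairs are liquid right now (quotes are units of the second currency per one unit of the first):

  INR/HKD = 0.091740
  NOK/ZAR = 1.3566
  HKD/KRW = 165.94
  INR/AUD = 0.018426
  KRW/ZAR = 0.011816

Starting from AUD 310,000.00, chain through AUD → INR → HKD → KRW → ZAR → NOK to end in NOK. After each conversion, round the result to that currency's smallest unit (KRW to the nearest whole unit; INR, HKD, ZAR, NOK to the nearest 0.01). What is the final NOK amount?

NOK 2,230,792.21

AUD 310,000.00 ÷ 0.018426 = INR 16,824,052.97
INR 16,824,052.97 × 0.091740 = HKD 1,543,438.62
HKD 1,543,438.62 × 165.94 = KRW 256,118,205
KRW 256,118,205 × 0.011816 = ZAR 3,026,292.71
ZAR 3,026,292.71 ÷ 1.3566 = NOK 2,230,792.21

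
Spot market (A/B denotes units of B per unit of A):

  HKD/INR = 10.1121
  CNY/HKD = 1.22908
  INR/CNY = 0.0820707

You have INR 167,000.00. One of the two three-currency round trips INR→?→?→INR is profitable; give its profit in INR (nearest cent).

Profit: INR 3,343.72

Profitable loop is INR → CNY → HKD → INR:
INR 167,000.00 × 0.0820707 = CNY 13,705.81
CNY 13,705.81 × 1.22908 = HKD 16,845.53
HKD 16,845.53 × 10.1121 = INR 170,343.72
Profit = INR 170,343.72 − INR 167,000.00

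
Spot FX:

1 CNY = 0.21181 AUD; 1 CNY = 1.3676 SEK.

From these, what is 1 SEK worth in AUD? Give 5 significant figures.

1 SEK ÷ 1.3676 = 0.731208 CNY
0.731208 CNY × 0.21181 = 0.154877 AUD

SEK/AUD = 0.15488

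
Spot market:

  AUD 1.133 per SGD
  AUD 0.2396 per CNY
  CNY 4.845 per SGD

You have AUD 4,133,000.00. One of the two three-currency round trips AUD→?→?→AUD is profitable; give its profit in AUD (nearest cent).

Profit: AUD 101,636.05

Profitable loop is AUD → SGD → CNY → AUD:
AUD 4,133,000.00 ÷ 1.133 = SGD 3,647,837.60
SGD 3,647,837.60 × 4.845 = CNY 17,673,773.17
CNY 17,673,773.17 × 0.2396 = AUD 4,234,636.05
Profit = AUD 4,234,636.05 − AUD 4,133,000.00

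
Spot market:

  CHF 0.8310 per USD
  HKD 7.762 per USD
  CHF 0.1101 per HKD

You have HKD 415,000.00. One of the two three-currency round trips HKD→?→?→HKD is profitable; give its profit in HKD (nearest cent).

Profit: HKD 11,783.90

Profitable loop is HKD → CHF → USD → HKD:
HKD 415,000.00 × 0.1101 = CHF 45,691.50
CHF 45,691.50 ÷ 0.8310 = USD 54,983.75
USD 54,983.75 × 7.762 = HKD 426,783.90
Profit = HKD 426,783.90 − HKD 415,000.00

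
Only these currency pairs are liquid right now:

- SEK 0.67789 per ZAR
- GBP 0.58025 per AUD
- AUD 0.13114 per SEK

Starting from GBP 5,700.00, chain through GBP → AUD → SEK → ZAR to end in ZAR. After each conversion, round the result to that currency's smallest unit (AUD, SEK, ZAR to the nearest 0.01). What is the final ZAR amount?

GBP 5,700.00 ÷ 0.58025 = AUD 9,823.35
AUD 9,823.35 ÷ 0.13114 = SEK 74,907.35
SEK 74,907.35 ÷ 0.67789 = ZAR 110,500.74

ZAR 110,500.74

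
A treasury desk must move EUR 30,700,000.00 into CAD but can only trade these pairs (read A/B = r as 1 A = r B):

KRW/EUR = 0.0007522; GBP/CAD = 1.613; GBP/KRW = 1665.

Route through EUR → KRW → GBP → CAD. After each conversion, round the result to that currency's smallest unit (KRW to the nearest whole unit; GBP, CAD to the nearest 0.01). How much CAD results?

EUR 30,700,000.00 ÷ 0.0007522 = KRW 40,813,613,401
KRW 40,813,613,401 ÷ 1665 = GBP 24,512,680.72
GBP 24,512,680.72 × 1.613 = CAD 39,538,954.00

CAD 39,538,954.00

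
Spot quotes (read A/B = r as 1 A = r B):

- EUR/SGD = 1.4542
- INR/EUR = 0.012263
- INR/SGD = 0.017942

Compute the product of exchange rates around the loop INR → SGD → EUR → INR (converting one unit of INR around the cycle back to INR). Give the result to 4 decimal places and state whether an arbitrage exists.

Around INR → SGD → EUR → INR: 1 × 0.017942 ÷ 1.4542 ÷ 0.012263 = 1.006120
Product > 1; profitable direction is INR → SGD → EUR → INR.

1.0061 (arbitrage exists)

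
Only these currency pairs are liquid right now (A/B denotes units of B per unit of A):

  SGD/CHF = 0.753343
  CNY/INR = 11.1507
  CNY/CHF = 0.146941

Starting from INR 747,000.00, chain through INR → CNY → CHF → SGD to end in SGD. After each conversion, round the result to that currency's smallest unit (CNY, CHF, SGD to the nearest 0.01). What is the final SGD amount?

INR 747,000.00 ÷ 11.1507 = CNY 66,991.31
CNY 66,991.31 × 0.146941 = CHF 9,843.77
CHF 9,843.77 ÷ 0.753343 = SGD 13,066.78

SGD 13,066.78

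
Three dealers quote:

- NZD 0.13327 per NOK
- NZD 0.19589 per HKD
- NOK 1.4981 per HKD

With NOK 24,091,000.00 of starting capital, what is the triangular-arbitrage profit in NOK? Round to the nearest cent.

Profit: NOK 462,633.16

Profitable loop is NOK → NZD → HKD → NOK:
NOK 24,091,000.00 × 0.13327 = NZD 3,210,607.57
NZD 3,210,607.57 ÷ 0.19589 = HKD 16,389,849.25
HKD 16,389,849.25 × 1.4981 = NOK 24,553,633.16
Profit = NOK 24,553,633.16 − NOK 24,091,000.00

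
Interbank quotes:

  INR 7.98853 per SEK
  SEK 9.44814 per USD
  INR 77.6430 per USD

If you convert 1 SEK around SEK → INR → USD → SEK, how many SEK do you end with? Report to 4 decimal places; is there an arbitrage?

Around SEK → INR → USD → SEK: 1 × 7.98853 ÷ 77.6430 × 9.44814 = 0.972100
Product < 1; profitable direction is SEK → USD → INR → SEK.

0.9721 (arbitrage exists)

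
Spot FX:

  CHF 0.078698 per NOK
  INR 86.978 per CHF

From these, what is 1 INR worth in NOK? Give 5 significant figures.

1 INR ÷ 86.978 = 0.0114972 CHF
0.0114972 CHF ÷ 0.078698 = 0.146092 NOK

INR/NOK = 0.14609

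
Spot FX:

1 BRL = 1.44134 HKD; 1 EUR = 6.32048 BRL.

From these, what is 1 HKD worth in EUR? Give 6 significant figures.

HKD/EUR = 0.109770

1 HKD ÷ 1.44134 = 0.693799 BRL
0.693799 BRL ÷ 6.32048 = 0.10977 EUR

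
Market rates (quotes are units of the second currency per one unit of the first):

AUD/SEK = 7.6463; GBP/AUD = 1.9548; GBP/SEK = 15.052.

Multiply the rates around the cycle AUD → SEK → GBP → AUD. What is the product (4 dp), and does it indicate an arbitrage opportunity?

Around AUD → SEK → GBP → AUD: 1 × 7.6463 ÷ 15.052 × 1.9548 = 0.993023
Product < 1; profitable direction is AUD → GBP → SEK → AUD.

0.9930 (arbitrage exists)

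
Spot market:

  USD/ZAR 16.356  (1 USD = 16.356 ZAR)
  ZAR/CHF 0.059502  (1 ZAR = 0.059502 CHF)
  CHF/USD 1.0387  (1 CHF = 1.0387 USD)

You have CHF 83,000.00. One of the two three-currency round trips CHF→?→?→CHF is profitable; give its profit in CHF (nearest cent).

Profit: CHF 902.88

Profitable loop is CHF → USD → ZAR → CHF:
CHF 83,000.00 × 1.0387 = USD 86,212.10
USD 86,212.10 × 16.356 = ZAR 1,410,085.11
ZAR 1,410,085.11 × 0.059502 = CHF 83,902.88
Profit = CHF 83,902.88 − CHF 83,000.00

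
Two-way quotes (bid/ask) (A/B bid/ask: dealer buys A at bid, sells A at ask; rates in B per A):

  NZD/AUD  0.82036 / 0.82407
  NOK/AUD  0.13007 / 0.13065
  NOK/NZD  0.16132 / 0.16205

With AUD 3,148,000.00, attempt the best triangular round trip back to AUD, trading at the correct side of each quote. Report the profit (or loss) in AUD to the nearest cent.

Net profit: AUD 40,731.85

Best loop AUD → NOK → NZD → AUD:
AUD 3,148,000.00 ÷ 0.13065 (buy NOK at ask) = NOK 24,094,910.07
NOK 24,094,910.07 × 0.16132 (sell NOK at bid) = NZD 3,886,990.89
NZD 3,886,990.89 × 0.82036 (sell NZD at bid) = AUD 3,188,731.85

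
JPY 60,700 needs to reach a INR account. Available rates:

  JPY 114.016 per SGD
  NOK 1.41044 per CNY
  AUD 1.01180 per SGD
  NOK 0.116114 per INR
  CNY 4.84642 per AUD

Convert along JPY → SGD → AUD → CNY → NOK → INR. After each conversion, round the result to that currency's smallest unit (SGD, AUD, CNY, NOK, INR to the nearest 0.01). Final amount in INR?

INR 31,710.65

JPY 60,700 ÷ 114.016 = SGD 532.38
SGD 532.38 × 1.01180 = AUD 538.66
AUD 538.66 × 4.84642 = CNY 2,610.57
CNY 2,610.57 × 1.41044 = NOK 3,682.05
NOK 3,682.05 ÷ 0.116114 = INR 31,710.65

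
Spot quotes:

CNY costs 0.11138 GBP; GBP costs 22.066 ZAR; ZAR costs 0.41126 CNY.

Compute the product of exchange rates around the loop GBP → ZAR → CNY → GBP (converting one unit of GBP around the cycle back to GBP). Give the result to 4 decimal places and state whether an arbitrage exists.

1.0108 (arbitrage exists)

Around GBP → ZAR → CNY → GBP: 1 × 22.066 × 0.41126 × 0.11138 = 1.010758
Product > 1; profitable direction is GBP → ZAR → CNY → GBP.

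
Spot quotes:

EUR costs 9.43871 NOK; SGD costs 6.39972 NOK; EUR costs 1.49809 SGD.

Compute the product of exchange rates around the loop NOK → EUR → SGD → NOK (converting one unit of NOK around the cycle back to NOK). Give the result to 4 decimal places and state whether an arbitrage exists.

Around NOK → EUR → SGD → NOK: 1 ÷ 9.43871 × 1.49809 × 6.39972 = 1.015749
Product > 1; profitable direction is NOK → EUR → SGD → NOK.

1.0157 (arbitrage exists)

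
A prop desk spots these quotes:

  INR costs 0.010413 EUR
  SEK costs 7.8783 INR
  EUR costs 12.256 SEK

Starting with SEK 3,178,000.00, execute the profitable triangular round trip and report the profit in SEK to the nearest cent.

Profit: SEK 17,295.50

Profitable loop is SEK → INR → EUR → SEK:
SEK 3,178,000.00 × 7.8783 = INR 25,037,237.40
INR 25,037,237.40 × 0.010413 = EUR 260,712.75
EUR 260,712.75 × 12.256 = SEK 3,195,295.50
Profit = SEK 3,195,295.50 − SEK 3,178,000.00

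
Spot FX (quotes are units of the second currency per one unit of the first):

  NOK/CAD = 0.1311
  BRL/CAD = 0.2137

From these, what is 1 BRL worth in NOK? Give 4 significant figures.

BRL/NOK = 1.630

1 BRL × 0.2137 = 0.2137 CAD
0.2137 CAD ÷ 0.1311 = 1.63005 NOK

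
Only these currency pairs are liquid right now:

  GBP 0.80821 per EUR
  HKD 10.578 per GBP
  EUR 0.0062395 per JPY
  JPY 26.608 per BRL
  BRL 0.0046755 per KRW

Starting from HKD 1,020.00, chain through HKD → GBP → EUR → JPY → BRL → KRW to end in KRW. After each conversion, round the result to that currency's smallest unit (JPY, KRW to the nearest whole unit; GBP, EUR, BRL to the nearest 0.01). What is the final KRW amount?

KRW 153,708

HKD 1,020.00 ÷ 10.578 = GBP 96.43
GBP 96.43 ÷ 0.80821 = EUR 119.31
EUR 119.31 ÷ 0.0062395 = JPY 19,122
JPY 19,122 ÷ 26.608 = BRL 718.66
BRL 718.66 ÷ 0.0046755 = KRW 153,708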